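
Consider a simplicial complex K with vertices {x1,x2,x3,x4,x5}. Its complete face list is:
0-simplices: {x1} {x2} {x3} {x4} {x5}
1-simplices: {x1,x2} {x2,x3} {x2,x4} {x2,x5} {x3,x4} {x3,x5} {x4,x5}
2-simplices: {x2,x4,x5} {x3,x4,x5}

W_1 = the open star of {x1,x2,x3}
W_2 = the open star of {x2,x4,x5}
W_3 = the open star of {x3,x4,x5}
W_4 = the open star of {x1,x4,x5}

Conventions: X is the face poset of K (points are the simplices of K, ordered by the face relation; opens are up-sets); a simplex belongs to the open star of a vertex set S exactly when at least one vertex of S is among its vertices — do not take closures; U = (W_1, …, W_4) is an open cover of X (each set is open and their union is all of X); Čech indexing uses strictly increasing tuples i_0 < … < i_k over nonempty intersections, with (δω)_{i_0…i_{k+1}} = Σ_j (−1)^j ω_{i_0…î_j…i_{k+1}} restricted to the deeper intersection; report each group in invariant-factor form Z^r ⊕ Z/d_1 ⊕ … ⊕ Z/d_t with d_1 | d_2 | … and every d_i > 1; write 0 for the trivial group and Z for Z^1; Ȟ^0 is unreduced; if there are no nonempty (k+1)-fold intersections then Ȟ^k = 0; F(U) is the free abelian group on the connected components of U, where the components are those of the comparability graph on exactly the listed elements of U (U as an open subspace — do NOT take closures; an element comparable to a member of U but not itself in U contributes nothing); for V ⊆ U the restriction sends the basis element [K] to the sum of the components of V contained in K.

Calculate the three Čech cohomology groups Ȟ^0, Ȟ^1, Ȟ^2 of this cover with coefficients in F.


nonempty overlaps:
  W1={{x1},{x2},{x3},{x1,x2},{x2,x3},{x2,x4},{x2,x5},{x3,x4},{x3,x5},{x2,x4,x5},{x3,x4,x5}} W2={{x2},{x4},{x5},{x1,x2},{x2,x3},{x2,x4},{x2,x5},{x3,x4},{x3,x5},{x4,x5},{x2,x4,x5},{x3,x4,x5}} W3={{x3},{x4},{x5},{x2,x3},{x2,x4},{x2,x5},{x3,x4},{x3,x5},{x4,x5},{x2,x4,x5},{x3,x4,x5}} W4={{x1},{x4},{x5},{x1,x2},{x2,x4},{x2,x5},{x3,x4},{x3,x5},{x4,x5},{x2,x4,x5},{x3,x4,x5}}
  W12={{x2},{x1,x2},{x2,x3},{x2,x4},{x2,x5},{x3,x4},{x3,x5},{x2,x4,x5},{x3,x4,x5}} W13={{x3},{x2,x3},{x2,x4},{x2,x5},{x3,x4},{x3,x5},{x2,x4,x5},{x3,x4,x5}} W14={{x1},{x1,x2},{x2,x4},{x2,x5},{x3,x4},{x3,x5},{x2,x4,x5},{x3,x4,x5}} W23={{x4},{x5},{x2,x3},{x2,x4},{x2,x5},{x3,x4},{x3,x5},{x4,x5},{x2,x4,x5},{x3,x4,x5}} W24={{x4},{x5},{x1,x2},{x2,x4},{x2,x5},{x3,x4},{x3,x5},{x4,x5},{x2,x4,x5},{x3,x4,x5}} W34={{x4},{x5},{x2,x4},{x2,x5},{x3,x4},{x3,x5},{x4,x5},{x2,x4,x5},{x3,x4,x5}}
  W123={{x2,x3},{x2,x4},{x2,x5},{x3,x4},{x3,x5},{x2,x4,x5},{x3,x4,x5}} W124={{x1,x2},{x2,x4},{x2,x5},{x3,x4},{x3,x5},{x2,x4,x5},{x3,x4,x5}} W134={{x2,x4},{x2,x5},{x3,x4},{x3,x5},{x2,x4,x5},{x3,x4,x5}} W234={{x4},{x5},{x2,x4},{x2,x5},{x3,x4},{x3,x5},{x4,x5},{x2,x4,x5},{x3,x4,x5}}
  W1234={{x2,x4},{x2,x5},{x3,x4},{x3,x5},{x2,x4,x5},{x3,x4,x5}}
components per intersection:
  W1: {{x1},{x2},{x3},{x1,x2},{x2,x3},{x2,x4},{x2,x5},{x3,x4},{x3,x5},{x2,x4,x5},{x3,x4,x5}}
  W2: {{x2},{x4},{x5},{x1,x2},{x2,x3},{x2,x4},{x2,x5},{x3,x4},{x3,x5},{x4,x5},{x2,x4,x5},{x3,x4,x5}}
  W3: {{x3},{x4},{x5},{x2,x3},{x2,x4},{x2,x5},{x3,x4},{x3,x5},{x4,x5},{x2,x4,x5},{x3,x4,x5}}
  W4: {{x1},{x1,x2}} {{x4},{x5},{x2,x4},{x2,x5},{x3,x4},{x3,x5},{x4,x5},{x2,x4,x5},{x3,x4,x5}}
  W12: {{x2},{x1,x2},{x2,x3},{x2,x4},{x2,x5},{x2,x4,x5}} {{x3,x4},{x3,x5},{x3,x4,x5}}
  W13: {{x3},{x2,x3},{x3,x4},{x3,x5},{x3,x4,x5}} {{x2,x4},{x2,x5},{x2,x4,x5}}
  W14: {{x1},{x1,x2}} {{x2,x4},{x2,x5},{x2,x4,x5}} {{x3,x4},{x3,x5},{x3,x4,x5}}
  W23: {{x4},{x5},{x2,x4},{x2,x5},{x3,x4},{x3,x5},{x4,x5},{x2,x4,x5},{x3,x4,x5}} {{x2,x3}}
  W24: {{x4},{x5},{x2,x4},{x2,x5},{x3,x4},{x3,x5},{x4,x5},{x2,x4,x5},{x3,x4,x5}} {{x1,x2}}
  W34: {{x4},{x5},{x2,x4},{x2,x5},{x3,x4},{x3,x5},{x4,x5},{x2,x4,x5},{x3,x4,x5}}
  W123: {{x2,x3}} {{x2,x4},{x2,x5},{x2,x4,x5}} {{x3,x4},{x3,x5},{x3,x4,x5}}
  W124: {{x1,x2}} {{x2,x4},{x2,x5},{x2,x4,x5}} {{x3,x4},{x3,x5},{x3,x4,x5}}
  W134: {{x2,x4},{x2,x5},{x2,x4,x5}} {{x3,x4},{x3,x5},{x3,x4,x5}}
  W234: {{x4},{x5},{x2,x4},{x2,x5},{x3,x4},{x3,x5},{x4,x5},{x2,x4,x5},{x3,x4,x5}}
  W1234: {{x2,x4},{x2,x5},{x2,x4,x5}} {{x3,x4},{x3,x5},{x3,x4,x5}}
C dims 5,12,9,2; δ0: rk 4, SNF 1^4; δ1: rk 7, SNF 1^7; δ2: rk 2, SNF 1^2
degree 0: 5−4−0 = 1 → Ȟ^0 ≅ Z
degree 1: 12−7−4 = 1 → Ȟ^1 ≅ Z
degree 2: 9−2−7 = 0 → Ȟ^2 ≅ 0

Ȟ^0 ≅ Z; Ȟ^1 ≅ Z; Ȟ^2 ≅ 0


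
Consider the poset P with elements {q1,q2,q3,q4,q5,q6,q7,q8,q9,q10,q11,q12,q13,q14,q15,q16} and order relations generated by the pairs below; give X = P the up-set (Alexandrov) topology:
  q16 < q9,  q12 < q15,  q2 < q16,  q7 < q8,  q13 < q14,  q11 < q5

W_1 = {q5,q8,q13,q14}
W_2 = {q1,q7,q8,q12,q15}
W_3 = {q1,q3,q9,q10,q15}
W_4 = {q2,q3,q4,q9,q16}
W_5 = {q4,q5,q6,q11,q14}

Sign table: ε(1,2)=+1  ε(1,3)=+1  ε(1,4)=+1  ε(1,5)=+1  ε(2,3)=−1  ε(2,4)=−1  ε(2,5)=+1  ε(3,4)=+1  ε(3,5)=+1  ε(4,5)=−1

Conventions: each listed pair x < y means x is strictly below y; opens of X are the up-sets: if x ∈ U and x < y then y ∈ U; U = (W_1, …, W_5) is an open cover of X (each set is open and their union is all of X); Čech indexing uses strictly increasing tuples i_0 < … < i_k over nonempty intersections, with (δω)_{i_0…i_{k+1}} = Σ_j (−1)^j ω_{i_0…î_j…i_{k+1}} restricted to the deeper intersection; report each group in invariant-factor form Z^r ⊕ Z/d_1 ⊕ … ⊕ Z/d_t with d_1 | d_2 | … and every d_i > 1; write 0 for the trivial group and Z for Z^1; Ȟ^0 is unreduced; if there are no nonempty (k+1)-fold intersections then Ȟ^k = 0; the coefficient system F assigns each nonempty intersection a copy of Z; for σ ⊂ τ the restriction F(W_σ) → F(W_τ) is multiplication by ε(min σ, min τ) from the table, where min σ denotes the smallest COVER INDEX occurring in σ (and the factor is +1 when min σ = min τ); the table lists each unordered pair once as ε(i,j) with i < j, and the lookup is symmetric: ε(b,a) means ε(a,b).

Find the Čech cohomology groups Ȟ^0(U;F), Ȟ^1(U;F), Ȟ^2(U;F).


Ȟ^0 = Z; Ȟ^1 = Z; Ȟ^2 = 0

nonempty overlaps:
  W12={q8} W15={q5,q14} W23={q1,q15} W34={q3,q9} W45={q4}
C dims 5,5; δ0: rk 4, SNF 1^4
degree 0: 5−4−0 = 1 → Ȟ^0 ≅ Z
degree 1: 5−0−4 = 1 → Ȟ^1 ≅ Z
degree 2: 0−0−0 = 0 → Ȟ^2 ≅ 0


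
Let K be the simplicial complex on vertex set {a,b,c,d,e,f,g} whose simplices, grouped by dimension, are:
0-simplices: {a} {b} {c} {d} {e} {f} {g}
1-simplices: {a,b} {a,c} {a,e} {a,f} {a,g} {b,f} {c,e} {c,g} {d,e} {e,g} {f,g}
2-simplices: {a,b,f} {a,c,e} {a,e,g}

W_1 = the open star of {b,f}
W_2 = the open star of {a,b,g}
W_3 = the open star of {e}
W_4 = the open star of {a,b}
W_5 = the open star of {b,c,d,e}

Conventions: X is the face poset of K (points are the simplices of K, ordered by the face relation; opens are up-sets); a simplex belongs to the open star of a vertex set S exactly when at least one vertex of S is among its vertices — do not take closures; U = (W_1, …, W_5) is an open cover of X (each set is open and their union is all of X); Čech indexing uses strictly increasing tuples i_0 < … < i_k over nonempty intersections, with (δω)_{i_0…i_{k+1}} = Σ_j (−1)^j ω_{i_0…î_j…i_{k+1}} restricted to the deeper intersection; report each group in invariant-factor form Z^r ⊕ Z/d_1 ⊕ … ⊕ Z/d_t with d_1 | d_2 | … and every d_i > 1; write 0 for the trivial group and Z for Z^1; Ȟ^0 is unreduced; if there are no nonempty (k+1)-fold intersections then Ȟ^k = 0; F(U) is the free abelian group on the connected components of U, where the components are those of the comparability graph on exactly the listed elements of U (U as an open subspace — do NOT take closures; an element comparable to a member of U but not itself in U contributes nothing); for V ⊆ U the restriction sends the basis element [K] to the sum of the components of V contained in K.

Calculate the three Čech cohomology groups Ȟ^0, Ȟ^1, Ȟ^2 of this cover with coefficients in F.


Ȟ^0 ≅ Z,  Ȟ^1 ≅ Z^2,  Ȟ^2 ≅ 0

intersection data:
  W1={{b},{f},{a,b},{a,f},{b,f},{f,g},{a,b,f}} W2={{a},{b},{g},{a,b},{a,c},{a,e},{a,f},{a,g},{b,f},{c,g},{e,g},{f,g},{a,b,f},{a,c,e},{a,e,g}} W3={{e},{a,e},{c,e},{d,e},{e,g},{a,c,e},{a,e,g}} W4={{a},{b},{a,b},{a,c},{a,e},{a,f},{a,g},{b,f},{a,b,f},{a,c,e},{a,e,g}} W5={{b},{c},{d},{e},{a,b},{a,c},{a,e},{b,f},{c,e},{c,g},{d,e},{e,g},{a,b,f},{a,c,e},{a,e,g}}
  W12={{b},{a,b},{a,f},{b,f},{f,g},{a,b,f}} W14={{b},{a,b},{a,f},{b,f},{a,b,f}} W15={{b},{a,b},{b,f},{a,b,f}} W23={{a,e},{e,g},{a,c,e},{a,e,g}} W24={{a},{b},{a,b},{a,c},{a,e},{a,f},{a,g},{b,f},{a,b,f},{a,c,e},{a,e,g}} W25={{b},{a,b},{a,c},{a,e},{b,f},{c,g},{e,g},{a,b,f},{a,c,e},{a,e,g}} W34={{a,e},{a,c,e},{a,e,g}} W35={{e},{a,e},{c,e},{d,e},{e,g},{a,c,e},{a,e,g}} W45={{b},{a,b},{a,c},{a,e},{b,f},{a,b,f},{a,c,e},{a,e,g}}
  W124={{b},{a,b},{a,f},{b,f},{a,b,f}} W125={{b},{a,b},{b,f},{a,b,f}} W145={{b},{a,b},{b,f},{a,b,f}} W234={{a,e},{a,c,e},{a,e,g}} W235={{a,e},{e,g},{a,c,e},{a,e,g}} W245={{b},{a,b},{a,c},{a,e},{b,f},{a,b,f},{a,c,e},{a,e,g}} W345={{a,e},{a,c,e},{a,e,g}}
  W1245={{b},{a,b},{b,f},{a,b,f}} W2345={{a,e},{a,c,e},{a,e,g}}
components per intersection:
  W1: {{b},{f},{a,b},{a,f},{b,f},{f,g},{a,b,f}}
  W2: {{a},{b},{g},{a,b},{a,c},{a,e},{a,f},{a,g},{b,f},{c,g},{e,g},{f,g},{a,b,f},{a,c,e},{a,e,g}}
  W3: {{e},{a,e},{c,e},{d,e},{e,g},{a,c,e},{a,e,g}}
  W4: {{a},{b},{a,b},{a,c},{a,e},{a,f},{a,g},{b,f},{a,b,f},{a,c,e},{a,e,g}}
  W5: {{b},{a,b},{b,f},{a,b,f}} {{c},{d},{e},{a,c},{a,e},{c,e},{c,g},{d,e},{e,g},{a,c,e},{a,e,g}}
  W12: {{b},{a,b},{a,f},{b,f},{a,b,f}} {{f,g}}
  W14: {{b},{a,b},{a,f},{b,f},{a,b,f}}
  W15: {{b},{a,b},{b,f},{a,b,f}}
  W23: {{a,e},{e,g},{a,c,e},{a,e,g}}
  W24: {{a},{b},{a,b},{a,c},{a,e},{a,f},{a,g},{b,f},{a,b,f},{a,c,e},{a,e,g}}
  W25: {{b},{a,b},{b,f},{a,b,f}} {{a,c},{a,e},{e,g},{a,c,e},{a,e,g}} {{c,g}}
  W34: {{a,e},{a,c,e},{a,e,g}}
  W35: {{e},{a,e},{c,e},{d,e},{e,g},{a,c,e},{a,e,g}}
  W45: {{b},{a,b},{b,f},{a,b,f}} {{a,c},{a,e},{a,c,e},{a,e,g}}
  W124: {{b},{a,b},{a,f},{b,f},{a,b,f}}
  W125: {{b},{a,b},{b,f},{a,b,f}}
  W145: {{b},{a,b},{b,f},{a,b,f}}
  W234: {{a,e},{a,c,e},{a,e,g}}
  W235: {{a,e},{e,g},{a,c,e},{a,e,g}}
  W245: {{b},{a,b},{b,f},{a,b,f}} {{a,c},{a,e},{a,c,e},{a,e,g}}
  W345: {{a,e},{a,c,e},{a,e,g}}
  W1245: {{b},{a,b},{b,f},{a,b,f}}
  W2345: {{a,e},{a,c,e},{a,e,g}}
C dims 6,13,8,2; δ0: rk 5, SNF 1^5; δ1: rk 6, SNF 1^6; δ2: rk 2, SNF 1^2
Ȟ^0 = (6 − 5) − 0 = 1, so Ȟ^0 ≅ Z
Ȟ^1 = (13 − 6) − 5 = 2, so Ȟ^1 ≅ Z^2
Ȟ^2 = (8 − 2) − 6 = 0, so Ȟ^2 ≅ 0


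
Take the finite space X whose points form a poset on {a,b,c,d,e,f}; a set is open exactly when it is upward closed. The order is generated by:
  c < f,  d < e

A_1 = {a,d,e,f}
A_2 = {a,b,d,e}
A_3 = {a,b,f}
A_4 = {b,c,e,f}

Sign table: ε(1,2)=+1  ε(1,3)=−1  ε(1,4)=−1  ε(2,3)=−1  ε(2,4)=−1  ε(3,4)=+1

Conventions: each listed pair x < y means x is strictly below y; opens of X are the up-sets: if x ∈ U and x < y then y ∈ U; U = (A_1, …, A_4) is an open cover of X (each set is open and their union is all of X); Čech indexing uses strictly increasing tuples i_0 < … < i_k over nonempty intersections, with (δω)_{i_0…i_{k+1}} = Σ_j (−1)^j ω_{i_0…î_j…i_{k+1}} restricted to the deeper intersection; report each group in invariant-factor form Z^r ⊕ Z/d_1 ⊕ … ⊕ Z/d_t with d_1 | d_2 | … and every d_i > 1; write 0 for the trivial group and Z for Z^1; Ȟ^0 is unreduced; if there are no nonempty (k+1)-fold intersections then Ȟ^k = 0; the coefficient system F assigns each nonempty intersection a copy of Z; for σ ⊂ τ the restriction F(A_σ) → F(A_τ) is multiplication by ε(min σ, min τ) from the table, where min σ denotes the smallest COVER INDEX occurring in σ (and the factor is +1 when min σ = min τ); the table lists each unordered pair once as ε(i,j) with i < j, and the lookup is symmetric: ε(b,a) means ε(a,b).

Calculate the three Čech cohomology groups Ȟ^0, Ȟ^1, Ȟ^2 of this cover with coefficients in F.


Ȟ^0(U;F) ≅ Z,  Ȟ^1(U;F) ≅ 0,  Ȟ^2(U;F) ≅ Z

intersection data:
  A12={a,d,e} A13={a,f} A14={e,f} A23={a,b} A24={b,e} A34={b,f}
  A123={a} A124={e} A134={f} A234={b}
C dims 4,6,4; δ0: rk 3, SNF 1^3; δ1: rk 3, SNF 1^3
Ȟ^0 = (4 − 3) − 0 = 1, so Ȟ^0 ≅ Z
Ȟ^1 = (6 − 3) − 3 = 0, so Ȟ^1 ≅ 0
Ȟ^2 = (4 − 0) − 3 = 1, so Ȟ^2 ≅ Z


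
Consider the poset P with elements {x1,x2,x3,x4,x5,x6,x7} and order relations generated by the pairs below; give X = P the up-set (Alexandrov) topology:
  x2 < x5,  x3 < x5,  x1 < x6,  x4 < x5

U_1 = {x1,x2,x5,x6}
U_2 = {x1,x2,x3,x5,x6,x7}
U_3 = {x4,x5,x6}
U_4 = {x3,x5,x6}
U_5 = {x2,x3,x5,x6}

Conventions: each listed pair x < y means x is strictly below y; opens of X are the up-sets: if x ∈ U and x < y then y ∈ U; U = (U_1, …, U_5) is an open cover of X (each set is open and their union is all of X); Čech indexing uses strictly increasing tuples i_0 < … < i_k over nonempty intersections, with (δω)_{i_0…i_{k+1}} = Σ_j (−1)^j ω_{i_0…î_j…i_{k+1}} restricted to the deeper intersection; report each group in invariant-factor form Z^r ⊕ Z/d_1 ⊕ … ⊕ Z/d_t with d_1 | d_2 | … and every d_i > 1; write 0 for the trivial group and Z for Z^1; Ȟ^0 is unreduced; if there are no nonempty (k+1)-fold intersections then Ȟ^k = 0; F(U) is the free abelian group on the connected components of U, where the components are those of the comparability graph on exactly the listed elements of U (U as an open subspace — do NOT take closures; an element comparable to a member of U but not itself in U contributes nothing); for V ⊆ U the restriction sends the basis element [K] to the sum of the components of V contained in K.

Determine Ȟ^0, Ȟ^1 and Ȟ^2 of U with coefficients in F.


nerve simplices:
  U12={x1,x2,x5,x6} U13={x5,x6} U14={x5,x6} U15={x2,x5,x6} U23={x5,x6} U24={x3,x5,x6} U25={x2,x3,x5,x6} U34={x5,x6} U35={x5,x6} U45={x3,x5,x6}
  U123={x5,x6} U124={x5,x6} U125={x2,x5,x6} U134={x5,x6} U135={x5,x6} U145={x5,x6} U234={x5,x6} U235={x5,x6} U245={x3,x5,x6} U345={x5,x6}
  U1234={x5,x6} U1235={x5,x6} U1245={x5,x6} U1345={x5,x6} U2345={x5,x6}
  U12345={x5,x6}
components per intersection:
  U1: {x1,x6} {x2,x5}
  U2: {x1,x6} {x2,x3,x5} {x7}
  U3: {x4,x5} {x6}
  U4: {x3,x5} {x6}
  U5: {x2,x3,x5} {x6}
  U12: {x1,x6} {x2,x5}
  U13: {x5} {x6}
  U14: {x5} {x6}
  U15: {x2,x5} {x6}
  U23: {x5} {x6}
  U24: {x3,x5} {x6}
  U25: {x2,x3,x5} {x6}
  U34: {x5} {x6}
  U35: {x5} {x6}
  U45: {x3,x5} {x6}
  U123: {x5} {x6}
  U124: {x5} {x6}
  U125: {x2,x5} {x6}
  U134: {x5} {x6}
  U135: {x5} {x6}
  U145: {x5} {x6}
  U234: {x5} {x6}
  U235: {x5} {x6}
  U245: {x3,x5} {x6}
  U345: {x5} {x6}
  U1234: {x5} {x6}
  U1235: {x5} {x6}
  U1245: {x5} {x6}
  U1345: {x5} {x6}
  U2345: {x5} {x6}
  U12345: {x5} {x6}
C dims 11,20,20,10; δ0: rk 8, SNF 1^8; δ1: rk 12, SNF 1^12; δ2: rk 8, SNF 1^8
degree 0: 11−8−0 = 3 → Ȟ^0 ≅ Z^3
degree 1: 20−12−8 = 0 → Ȟ^1 ≅ 0
degree 2: 20−8−12 = 0 → Ȟ^2 ≅ 0

Ȟ^0(U;F) ≅ Z^3, Ȟ^1(U;F) ≅ 0 and Ȟ^2(U;F) ≅ 0


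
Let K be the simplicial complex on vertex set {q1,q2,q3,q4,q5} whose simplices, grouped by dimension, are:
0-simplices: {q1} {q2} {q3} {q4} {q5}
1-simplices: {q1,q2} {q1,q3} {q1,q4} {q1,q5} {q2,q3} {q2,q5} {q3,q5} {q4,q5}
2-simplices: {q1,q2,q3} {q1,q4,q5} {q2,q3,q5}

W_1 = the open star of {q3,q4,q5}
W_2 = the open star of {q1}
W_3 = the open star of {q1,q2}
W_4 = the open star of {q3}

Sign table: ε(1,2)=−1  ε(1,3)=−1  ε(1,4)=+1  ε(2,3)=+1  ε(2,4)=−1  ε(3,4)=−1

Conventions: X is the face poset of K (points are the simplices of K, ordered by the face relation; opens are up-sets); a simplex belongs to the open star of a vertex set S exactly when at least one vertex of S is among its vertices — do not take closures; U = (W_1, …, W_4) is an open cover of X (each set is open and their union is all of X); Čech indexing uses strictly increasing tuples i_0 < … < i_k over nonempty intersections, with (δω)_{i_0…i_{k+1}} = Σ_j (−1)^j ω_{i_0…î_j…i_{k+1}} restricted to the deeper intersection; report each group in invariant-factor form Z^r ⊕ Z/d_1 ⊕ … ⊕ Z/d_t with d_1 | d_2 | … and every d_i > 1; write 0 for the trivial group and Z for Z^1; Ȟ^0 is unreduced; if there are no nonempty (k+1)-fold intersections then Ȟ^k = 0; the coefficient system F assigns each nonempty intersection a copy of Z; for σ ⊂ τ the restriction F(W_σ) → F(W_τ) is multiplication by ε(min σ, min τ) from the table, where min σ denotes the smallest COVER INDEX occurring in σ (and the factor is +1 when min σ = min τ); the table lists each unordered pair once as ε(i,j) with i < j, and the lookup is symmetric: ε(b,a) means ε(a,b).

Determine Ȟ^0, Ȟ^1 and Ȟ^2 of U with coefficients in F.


nerve simplices:
  W1={{q3},{q4},{q5},{q1,q3},{q1,q4},{q1,q5},{q2,q3},{q2,q5},{q3,q5},{q4,q5},{q1,q2,q3},{q1,q4,q5},{q2,q3,q5}} W2={{q1},{q1,q2},{q1,q3},{q1,q4},{q1,q5},{q1,q2,q3},{q1,q4,q5}} W3={{q1},{q2},{q1,q2},{q1,q3},{q1,q4},{q1,q5},{q2,q3},{q2,q5},{q1,q2,q3},{q1,q4,q5},{q2,q3,q5}} W4={{q3},{q1,q3},{q2,q3},{q3,q5},{q1,q2,q3},{q2,q3,q5}}
  W12={{q1,q3},{q1,q4},{q1,q5},{q1,q2,q3},{q1,q4,q5}} W13={{q1,q3},{q1,q4},{q1,q5},{q2,q3},{q2,q5},{q1,q2,q3},{q1,q4,q5},{q2,q3,q5}} W14={{q3},{q1,q3},{q2,q3},{q3,q5},{q1,q2,q3},{q2,q3,q5}} W23={{q1},{q1,q2},{q1,q3},{q1,q4},{q1,q5},{q1,q2,q3},{q1,q4,q5}} W24={{q1,q3},{q1,q2,q3}} W34={{q1,q3},{q2,q3},{q1,q2,q3},{q2,q3,q5}}
  W123={{q1,q3},{q1,q4},{q1,q5},{q1,q2,q3},{q1,q4,q5}} W124={{q1,q3},{q1,q2,q3}} W134={{q1,q3},{q2,q3},{q1,q2,q3},{q2,q3,q5}} W234={{q1,q3},{q1,q2,q3}}
  W1234={{q1,q3},{q1,q2,q3}}
C dims 4,6,4,1; δ0: rk 3, SNF 1^3; δ1: rk 3, SNF 1^3; δ2: rk 1, SNF 1^1
degree 0: 4−3−0 = 1 → Ȟ^0 ≅ Z
degree 1: 6−3−3 = 0 → Ȟ^1 ≅ 0
degree 2: 4−1−3 = 0 → Ȟ^2 ≅ 0

Ȟ^0(U;F) ≅ Z, Ȟ^1(U;F) ≅ 0 and Ȟ^2(U;F) ≅ 0


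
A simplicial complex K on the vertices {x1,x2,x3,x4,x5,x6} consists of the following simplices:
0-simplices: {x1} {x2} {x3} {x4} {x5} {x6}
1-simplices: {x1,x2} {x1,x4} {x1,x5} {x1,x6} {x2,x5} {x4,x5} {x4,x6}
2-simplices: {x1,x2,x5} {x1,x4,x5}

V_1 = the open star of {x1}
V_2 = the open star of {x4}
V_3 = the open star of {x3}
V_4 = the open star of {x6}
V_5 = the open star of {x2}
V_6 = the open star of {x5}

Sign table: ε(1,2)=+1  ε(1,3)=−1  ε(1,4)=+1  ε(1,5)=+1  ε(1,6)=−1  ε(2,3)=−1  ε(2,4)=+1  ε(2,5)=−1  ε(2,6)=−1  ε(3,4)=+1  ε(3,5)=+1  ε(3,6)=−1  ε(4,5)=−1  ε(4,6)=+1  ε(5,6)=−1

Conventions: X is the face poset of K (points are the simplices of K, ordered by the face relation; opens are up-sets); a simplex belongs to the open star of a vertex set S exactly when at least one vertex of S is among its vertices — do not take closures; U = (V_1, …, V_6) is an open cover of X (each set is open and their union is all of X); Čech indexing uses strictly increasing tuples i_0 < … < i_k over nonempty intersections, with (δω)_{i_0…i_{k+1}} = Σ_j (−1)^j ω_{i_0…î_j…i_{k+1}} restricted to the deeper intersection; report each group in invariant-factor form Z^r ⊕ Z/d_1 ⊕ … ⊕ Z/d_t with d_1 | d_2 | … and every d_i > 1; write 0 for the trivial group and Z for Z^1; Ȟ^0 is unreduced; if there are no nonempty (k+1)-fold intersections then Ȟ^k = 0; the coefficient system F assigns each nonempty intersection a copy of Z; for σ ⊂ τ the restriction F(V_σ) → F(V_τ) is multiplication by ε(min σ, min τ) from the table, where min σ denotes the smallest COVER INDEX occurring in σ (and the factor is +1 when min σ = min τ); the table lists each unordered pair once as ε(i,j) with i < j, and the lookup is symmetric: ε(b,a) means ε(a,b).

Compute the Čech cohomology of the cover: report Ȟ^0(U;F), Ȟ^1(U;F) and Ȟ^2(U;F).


Ȟ^0(U;F) ≅ Z^2,  Ȟ^1(U;F) ≅ Z,  Ȟ^2(U;F) ≅ 0

nerve of the cover:
  V1={{x1},{x1,x2},{x1,x4},{x1,x5},{x1,x6},{x1,x2,x5},{x1,x4,x5}} V2={{x4},{x1,x4},{x4,x5},{x4,x6},{x1,x4,x5}} V3={{x3}} V4={{x6},{x1,x6},{x4,x6}} V5={{x2},{x1,x2},{x2,x5},{x1,x2,x5}} V6={{x5},{x1,x5},{x2,x5},{x4,x5},{x1,x2,x5},{x1,x4,x5}}
  V12={{x1,x4},{x1,x4,x5}} V14={{x1,x6}} V15={{x1,x2},{x1,x2,x5}} V16={{x1,x5},{x1,x2,x5},{x1,x4,x5}} V24={{x4,x6}} V26={{x4,x5},{x1,x4,x5}} V56={{x2,x5},{x1,x2,x5}}
  V126={{x1,x4,x5}} V156={{x1,x2,x5}}
C dims 6,7,2; δ0: rk 4, SNF 1^4; δ1: rk 2, SNF 1^2
Ȟ^0 = (6 − 4) − 0 = 2, so Ȟ^0 ≅ Z^2
Ȟ^1 = (7 − 2) − 4 = 1, so Ȟ^1 ≅ Z
Ȟ^2 = (2 − 0) − 2 = 0, so Ȟ^2 ≅ 0


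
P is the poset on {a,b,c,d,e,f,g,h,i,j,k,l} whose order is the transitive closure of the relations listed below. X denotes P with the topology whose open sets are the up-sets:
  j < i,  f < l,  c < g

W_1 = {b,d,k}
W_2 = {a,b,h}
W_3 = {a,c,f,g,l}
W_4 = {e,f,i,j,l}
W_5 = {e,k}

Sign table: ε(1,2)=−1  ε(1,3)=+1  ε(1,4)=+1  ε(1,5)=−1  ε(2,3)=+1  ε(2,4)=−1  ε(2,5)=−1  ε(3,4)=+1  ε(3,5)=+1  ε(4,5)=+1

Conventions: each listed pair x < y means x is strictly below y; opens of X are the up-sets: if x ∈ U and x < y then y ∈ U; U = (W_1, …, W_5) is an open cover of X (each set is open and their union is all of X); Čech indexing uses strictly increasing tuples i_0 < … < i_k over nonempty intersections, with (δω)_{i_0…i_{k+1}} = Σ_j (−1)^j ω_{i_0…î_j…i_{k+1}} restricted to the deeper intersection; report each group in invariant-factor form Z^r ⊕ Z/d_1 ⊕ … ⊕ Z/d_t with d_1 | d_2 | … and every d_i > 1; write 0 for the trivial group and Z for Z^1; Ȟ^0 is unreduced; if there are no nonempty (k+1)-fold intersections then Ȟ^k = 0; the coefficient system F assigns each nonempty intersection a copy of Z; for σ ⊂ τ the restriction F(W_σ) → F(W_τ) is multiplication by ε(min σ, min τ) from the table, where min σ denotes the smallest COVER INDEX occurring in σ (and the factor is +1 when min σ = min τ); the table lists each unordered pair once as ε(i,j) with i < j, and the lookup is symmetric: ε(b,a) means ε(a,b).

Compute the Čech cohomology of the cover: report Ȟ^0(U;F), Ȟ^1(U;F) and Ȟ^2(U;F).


Ȟ^0(U;F) ≅ Z,  Ȟ^1(U;F) ≅ Z,  Ȟ^2(U;F) ≅ 0

nerve of the cover:
  W12={b} W15={k} W23={a} W34={f,l} W45={e}
C dims 5,5; δ0: rk 4, SNF 1^4
Ȟ^0 = (5 − 4) − 0 = 1, so Ȟ^0 ≅ Z
Ȟ^1 = (5 − 0) − 4 = 1, so Ȟ^1 ≅ Z
Ȟ^2 = (0 − 0) − 0 = 0, so Ȟ^2 ≅ 0


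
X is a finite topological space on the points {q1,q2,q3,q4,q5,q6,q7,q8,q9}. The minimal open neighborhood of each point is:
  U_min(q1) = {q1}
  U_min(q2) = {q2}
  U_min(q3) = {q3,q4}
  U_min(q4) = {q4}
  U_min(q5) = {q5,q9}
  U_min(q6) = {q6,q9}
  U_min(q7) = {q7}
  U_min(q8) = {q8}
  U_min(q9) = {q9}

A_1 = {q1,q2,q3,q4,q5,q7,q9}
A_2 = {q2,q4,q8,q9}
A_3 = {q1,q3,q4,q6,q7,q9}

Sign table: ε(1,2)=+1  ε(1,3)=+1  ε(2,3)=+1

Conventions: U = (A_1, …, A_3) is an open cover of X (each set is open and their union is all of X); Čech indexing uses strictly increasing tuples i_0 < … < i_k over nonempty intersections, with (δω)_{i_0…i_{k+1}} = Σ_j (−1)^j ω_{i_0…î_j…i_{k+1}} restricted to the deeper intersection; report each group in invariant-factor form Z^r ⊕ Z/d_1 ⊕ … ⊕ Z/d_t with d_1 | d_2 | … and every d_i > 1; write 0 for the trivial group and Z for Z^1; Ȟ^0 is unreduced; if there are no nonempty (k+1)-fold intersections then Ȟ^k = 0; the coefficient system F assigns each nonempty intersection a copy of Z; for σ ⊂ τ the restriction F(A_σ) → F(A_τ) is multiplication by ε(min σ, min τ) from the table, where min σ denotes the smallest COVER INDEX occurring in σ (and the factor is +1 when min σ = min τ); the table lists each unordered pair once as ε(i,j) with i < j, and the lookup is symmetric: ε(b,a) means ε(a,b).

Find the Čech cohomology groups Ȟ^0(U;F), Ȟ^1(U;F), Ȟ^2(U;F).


Ȟ^0 ≅ Z, Ȟ^1 ≅ 0 and Ȟ^2 ≅ 0

nerve simplices:
  A12={q2,q4,q9} A13={q1,q3,q4,q7,q9} A23={q4,q9}
  A123={q4,q9}
C dims 3,3,1; δ0: rk 2, SNF 1^2; δ1: rk 1, SNF 1^1
degree 0: 3−2−0 = 1 → Ȟ^0 ≅ Z
degree 1: 3−1−2 = 0 → Ȟ^1 ≅ 0
degree 2: 1−0−1 = 0 → Ȟ^2 ≅ 0


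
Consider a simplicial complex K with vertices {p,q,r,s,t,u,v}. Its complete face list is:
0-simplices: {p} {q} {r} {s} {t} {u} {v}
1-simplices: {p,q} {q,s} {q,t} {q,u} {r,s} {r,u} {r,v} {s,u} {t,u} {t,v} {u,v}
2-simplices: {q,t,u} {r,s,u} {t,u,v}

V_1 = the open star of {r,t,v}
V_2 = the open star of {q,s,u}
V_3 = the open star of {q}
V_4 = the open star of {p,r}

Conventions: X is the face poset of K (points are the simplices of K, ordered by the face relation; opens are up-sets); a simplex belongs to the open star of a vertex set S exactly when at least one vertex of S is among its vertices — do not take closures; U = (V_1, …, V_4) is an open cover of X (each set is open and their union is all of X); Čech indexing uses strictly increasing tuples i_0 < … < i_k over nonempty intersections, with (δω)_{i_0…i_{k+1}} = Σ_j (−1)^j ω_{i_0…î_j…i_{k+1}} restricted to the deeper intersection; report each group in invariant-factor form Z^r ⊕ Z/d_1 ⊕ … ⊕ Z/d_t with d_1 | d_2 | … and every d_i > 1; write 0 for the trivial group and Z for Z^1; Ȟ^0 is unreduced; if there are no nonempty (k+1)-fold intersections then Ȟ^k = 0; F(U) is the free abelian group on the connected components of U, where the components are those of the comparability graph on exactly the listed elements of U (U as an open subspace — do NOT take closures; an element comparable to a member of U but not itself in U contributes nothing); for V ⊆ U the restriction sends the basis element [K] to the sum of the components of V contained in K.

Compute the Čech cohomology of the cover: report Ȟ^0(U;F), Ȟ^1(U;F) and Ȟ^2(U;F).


Ȟ^0(U;F) ≅ Z, Ȟ^1(U;F) ≅ Z and Ȟ^2(U;F) ≅ 0

cover nerve:
  V1={{r},{t},{v},{q,t},{r,s},{r,u},{r,v},{t,u},{t,v},{u,v},{q,t,u},{r,s,u},{t,u,v}} V2={{q},{s},{u},{p,q},{q,s},{q,t},{q,u},{r,s},{r,u},{s,u},{t,u},{u,v},{q,t,u},{r,s,u},{t,u,v}} V3={{q},{p,q},{q,s},{q,t},{q,u},{q,t,u}} V4={{p},{r},{p,q},{r,s},{r,u},{r,v},{r,s,u}}
  V12={{q,t},{r,s},{r,u},{t,u},{u,v},{q,t,u},{r,s,u},{t,u,v}} V13={{q,t},{q,t,u}} V14={{r},{r,s},{r,u},{r,v},{r,s,u}} V23={{q},{p,q},{q,s},{q,t},{q,u},{q,t,u}} V24={{p,q},{r,s},{r,u},{r,s,u}} V34={{p,q}}
  V123={{q,t},{q,t,u}} V124={{r,s},{r,u},{r,s,u}} V234={{p,q}}
components per intersection:
  V1: {{r},{t},{v},{q,t},{r,s},{r,u},{r,v},{t,u},{t,v},{u,v},{q,t,u},{r,s,u},{t,u,v}}
  V2: {{q},{s},{u},{p,q},{q,s},{q,t},{q,u},{r,s},{r,u},{s,u},{t,u},{u,v},{q,t,u},{r,s,u},{t,u,v}}
  V3: {{q},{p,q},{q,s},{q,t},{q,u},{q,t,u}}
  V4: {{p},{p,q}} {{r},{r,s},{r,u},{r,v},{r,s,u}}
  V12: {{q,t},{t,u},{u,v},{q,t,u},{t,u,v}} {{r,s},{r,u},{r,s,u}}
  V13: {{q,t},{q,t,u}}
  V14: {{r},{r,s},{r,u},{r,v},{r,s,u}}
  V23: {{q},{p,q},{q,s},{q,t},{q,u},{q,t,u}}
  V24: {{p,q}} {{r,s},{r,u},{r,s,u}}
  V34: {{p,q}}
  V123: {{q,t},{q,t,u}}
  V124: {{r,s},{r,u},{r,s,u}}
  V234: {{p,q}}
C dims 5,8,3; δ0: rk 4, SNF 1^4; δ1: rk 3, SNF 1^3
Ȟ^0: (5−4)−0=1 ⇒ Z
Ȟ^1: (8−3)−4=1 ⇒ Z
Ȟ^2: (3−0)−3=0 ⇒ 0


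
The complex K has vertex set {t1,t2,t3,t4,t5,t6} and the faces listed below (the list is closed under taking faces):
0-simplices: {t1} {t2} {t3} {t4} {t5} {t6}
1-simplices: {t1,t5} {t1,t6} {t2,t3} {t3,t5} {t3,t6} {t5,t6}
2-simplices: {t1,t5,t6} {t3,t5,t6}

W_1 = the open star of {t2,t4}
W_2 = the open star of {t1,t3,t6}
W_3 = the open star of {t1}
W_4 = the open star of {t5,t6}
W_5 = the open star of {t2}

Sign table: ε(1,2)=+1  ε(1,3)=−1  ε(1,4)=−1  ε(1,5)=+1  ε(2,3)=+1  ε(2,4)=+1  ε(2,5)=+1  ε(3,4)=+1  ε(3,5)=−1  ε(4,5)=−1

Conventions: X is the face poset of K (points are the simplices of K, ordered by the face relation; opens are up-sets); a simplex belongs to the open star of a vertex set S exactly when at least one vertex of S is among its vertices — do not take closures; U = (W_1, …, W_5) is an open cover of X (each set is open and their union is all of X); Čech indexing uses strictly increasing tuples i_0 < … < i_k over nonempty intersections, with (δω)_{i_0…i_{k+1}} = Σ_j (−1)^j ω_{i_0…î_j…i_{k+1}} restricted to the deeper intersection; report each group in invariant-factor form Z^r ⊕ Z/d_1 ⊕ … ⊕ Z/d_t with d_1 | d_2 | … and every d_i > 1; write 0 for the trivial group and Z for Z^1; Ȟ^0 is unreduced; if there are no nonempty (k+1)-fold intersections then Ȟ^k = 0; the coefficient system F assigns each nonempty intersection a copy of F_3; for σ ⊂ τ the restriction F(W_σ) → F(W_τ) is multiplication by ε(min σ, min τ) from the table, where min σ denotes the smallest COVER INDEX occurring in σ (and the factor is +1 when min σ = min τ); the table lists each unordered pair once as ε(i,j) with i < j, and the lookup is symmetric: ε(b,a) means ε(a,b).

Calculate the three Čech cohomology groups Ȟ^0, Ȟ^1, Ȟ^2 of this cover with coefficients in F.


nerve simplices:
  W1={{t2},{t4},{t2,t3}} W2={{t1},{t3},{t6},{t1,t5},{t1,t6},{t2,t3},{t3,t5},{t3,t6},{t5,t6},{t1,t5,t6},{t3,t5,t6}} W3={{t1},{t1,t5},{t1,t6},{t1,t5,t6}} W4={{t5},{t6},{t1,t5},{t1,t6},{t3,t5},{t3,t6},{t5,t6},{t1,t5,t6},{t3,t5,t6}} W5={{t2},{t2,t3}}
  W12={{t2,t3}} W15={{t2},{t2,t3}} W23={{t1},{t1,t5},{t1,t6},{t1,t5,t6}} W24={{t6},{t1,t5},{t1,t6},{t3,t5},{t3,t6},{t5,t6},{t1,t5,t6},{t3,t5,t6}} W25={{t2,t3}} W34={{t1,t5},{t1,t6},{t1,t5,t6}}
  W125={{t2,t3}} W234={{t1,t5},{t1,t6},{t1,t5,t6}}
C dims 5,6,2; δ0: rk_F3 4; δ1: rk_F3 2
degree 0: 5−4−0 = 1 → Ȟ^0 ≅ Z/3
degree 1: 6−2−4 = 0 → Ȟ^1 ≅ 0
degree 2: 2−0−2 = 0 → Ȟ^2 ≅ 0

Ȟ^0 = Z/3, Ȟ^1 = 0 and Ȟ^2 = 0


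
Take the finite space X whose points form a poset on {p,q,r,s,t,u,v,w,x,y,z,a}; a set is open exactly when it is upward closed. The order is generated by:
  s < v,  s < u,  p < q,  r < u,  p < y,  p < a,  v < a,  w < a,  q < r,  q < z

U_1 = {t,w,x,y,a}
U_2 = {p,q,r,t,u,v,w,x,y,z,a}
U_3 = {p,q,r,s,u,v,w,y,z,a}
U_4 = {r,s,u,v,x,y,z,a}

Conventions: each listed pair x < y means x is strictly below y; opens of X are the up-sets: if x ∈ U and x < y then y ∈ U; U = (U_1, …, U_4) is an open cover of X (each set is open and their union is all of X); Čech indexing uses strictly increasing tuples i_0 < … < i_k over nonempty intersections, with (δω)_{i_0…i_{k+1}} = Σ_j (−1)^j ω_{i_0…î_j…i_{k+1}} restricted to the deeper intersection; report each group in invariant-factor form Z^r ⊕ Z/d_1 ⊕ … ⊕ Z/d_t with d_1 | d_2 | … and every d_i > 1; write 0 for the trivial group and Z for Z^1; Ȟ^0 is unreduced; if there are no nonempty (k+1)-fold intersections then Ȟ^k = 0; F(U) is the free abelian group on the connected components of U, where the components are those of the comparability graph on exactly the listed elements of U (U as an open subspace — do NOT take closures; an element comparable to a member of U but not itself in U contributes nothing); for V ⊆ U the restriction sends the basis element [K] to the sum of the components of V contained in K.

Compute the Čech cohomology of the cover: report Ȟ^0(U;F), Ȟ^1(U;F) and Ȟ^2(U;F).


Ȟ^0 = Z^3, Ȟ^1 = 0 and Ȟ^2 = 0

intersection data:
  U12={t,w,x,y,a} U13={w,y,a} U14={x,y,a} U23={p,q,r,u,v,w,y,z,a} U24={r,u,v,x,y,z,a} U34={r,s,u,v,y,z,a}
  U123={w,y,a} U124={x,y,a} U134={y,a} U234={r,u,v,y,z,a}
  U1234={y,a}
components per intersection:
  U1: {t} {w,a} {x} {y}
  U2: {p,q,r,u,v,w,y,z,a} {t} {x}
  U3: {p,q,r,s,u,v,w,y,z,a}
  U4: {r,s,u,v,a} {x} {y} {z}
  U12: {t} {w,a} {x} {y}
  U13: {w,a} {y}
  U14: {x} {y} {a}
  U23: {p,q,r,u,v,w,y,z,a}
  U24: {r,u} {v,a} {x} {y} {z}
  U34: {r,s,u,v,a} {y} {z}
  U123: {w,a} {y}
  U124: {x} {y} {a}
  U134: {y} {a}
  U234: {r,u} {v,a} {y} {z}
  U1234: {y} {a}
C dims 12,18,11,2; δ0: rk 9, SNF 1^9; δ1: rk 9, SNF 1^9; δ2: rk 2, SNF 1^2
Ȟ^0 = (12 − 9) − 0 = 3, so Ȟ^0 ≅ Z^3
Ȟ^1 = (18 − 9) − 9 = 0, so Ȟ^1 ≅ 0
Ȟ^2 = (11 − 2) − 9 = 0, so Ȟ^2 ≅ 0


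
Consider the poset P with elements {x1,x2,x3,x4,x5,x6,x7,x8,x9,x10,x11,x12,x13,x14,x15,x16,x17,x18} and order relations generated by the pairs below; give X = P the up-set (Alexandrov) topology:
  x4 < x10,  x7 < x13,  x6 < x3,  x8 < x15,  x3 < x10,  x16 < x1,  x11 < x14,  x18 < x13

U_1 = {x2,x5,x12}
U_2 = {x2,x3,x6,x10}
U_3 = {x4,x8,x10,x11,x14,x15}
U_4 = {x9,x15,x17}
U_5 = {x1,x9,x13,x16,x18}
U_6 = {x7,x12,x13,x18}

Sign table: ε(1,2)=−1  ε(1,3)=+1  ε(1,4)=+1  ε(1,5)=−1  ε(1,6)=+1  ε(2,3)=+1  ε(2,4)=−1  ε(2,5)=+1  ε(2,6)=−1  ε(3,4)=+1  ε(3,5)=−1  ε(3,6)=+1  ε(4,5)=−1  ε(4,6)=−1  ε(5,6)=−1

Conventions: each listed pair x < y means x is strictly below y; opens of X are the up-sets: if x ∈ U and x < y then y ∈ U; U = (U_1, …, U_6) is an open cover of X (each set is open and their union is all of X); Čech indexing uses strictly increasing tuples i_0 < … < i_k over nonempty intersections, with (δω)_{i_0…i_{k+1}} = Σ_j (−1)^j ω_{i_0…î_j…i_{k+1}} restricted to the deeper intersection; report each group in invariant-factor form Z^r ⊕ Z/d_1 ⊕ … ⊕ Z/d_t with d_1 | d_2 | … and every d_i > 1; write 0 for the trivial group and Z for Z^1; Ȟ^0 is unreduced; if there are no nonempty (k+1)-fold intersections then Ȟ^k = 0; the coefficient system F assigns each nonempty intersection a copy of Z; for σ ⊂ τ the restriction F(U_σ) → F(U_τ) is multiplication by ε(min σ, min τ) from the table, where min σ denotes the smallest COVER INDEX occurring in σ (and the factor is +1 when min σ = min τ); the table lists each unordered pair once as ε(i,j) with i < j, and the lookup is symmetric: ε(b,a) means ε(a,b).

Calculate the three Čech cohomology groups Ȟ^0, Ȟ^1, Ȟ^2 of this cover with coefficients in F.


cover nerve:
  U12={x2} U16={x12} U23={x10} U34={x15} U45={x9} U56={x13,x18}
C dims 6,6; δ0: rk 6, SNF 1^5·2
Ȟ^0: (6−6)−0=0 ⇒ 0
Ȟ^1: (6−0)−6=0 plus torsion [2] ⇒ Z/2
Ȟ^2: (0−0)−0=0 ⇒ 0

Ȟ^0 ≅ 0,  Ȟ^1 ≅ Z/2,  Ȟ^2 ≅ 0


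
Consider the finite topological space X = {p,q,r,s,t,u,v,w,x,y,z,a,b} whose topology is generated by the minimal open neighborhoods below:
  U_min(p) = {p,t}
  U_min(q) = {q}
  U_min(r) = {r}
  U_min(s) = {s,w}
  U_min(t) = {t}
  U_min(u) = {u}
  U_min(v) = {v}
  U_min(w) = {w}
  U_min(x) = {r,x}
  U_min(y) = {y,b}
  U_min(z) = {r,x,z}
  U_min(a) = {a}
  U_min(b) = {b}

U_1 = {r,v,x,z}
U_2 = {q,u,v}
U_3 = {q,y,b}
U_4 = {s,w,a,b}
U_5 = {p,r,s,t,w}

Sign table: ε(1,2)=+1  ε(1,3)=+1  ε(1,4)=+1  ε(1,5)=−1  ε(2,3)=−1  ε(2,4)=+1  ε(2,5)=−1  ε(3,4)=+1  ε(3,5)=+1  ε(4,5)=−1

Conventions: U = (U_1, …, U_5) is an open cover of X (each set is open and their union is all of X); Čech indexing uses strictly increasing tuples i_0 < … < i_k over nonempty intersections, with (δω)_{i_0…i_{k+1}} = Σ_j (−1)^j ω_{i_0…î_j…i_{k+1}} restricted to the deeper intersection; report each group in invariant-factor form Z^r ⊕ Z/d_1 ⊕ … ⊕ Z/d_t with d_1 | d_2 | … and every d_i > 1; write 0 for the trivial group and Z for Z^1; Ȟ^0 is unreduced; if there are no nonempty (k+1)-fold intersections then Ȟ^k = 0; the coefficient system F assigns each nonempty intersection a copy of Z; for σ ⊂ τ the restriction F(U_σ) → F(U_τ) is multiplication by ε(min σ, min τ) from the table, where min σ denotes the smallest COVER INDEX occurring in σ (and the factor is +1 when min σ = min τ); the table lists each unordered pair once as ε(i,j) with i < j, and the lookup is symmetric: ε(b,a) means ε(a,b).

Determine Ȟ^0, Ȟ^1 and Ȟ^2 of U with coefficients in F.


Ȟ^0 = 0, Ȟ^1 = Z/2 and Ȟ^2 = 0

nerve simplices:
  U12={v} U15={r} U23={q} U34={b} U45={s,w}
C dims 5,5; δ0: rk 5, SNF 1^4·2
degree 0: 5−5−0 = 0 → Ȟ^0 ≅ 0
degree 1: 5−0−5 = 0 plus torsion [2] → Ȟ^1 ≅ Z/2
degree 2: 0−0−0 = 0 → Ȟ^2 ≅ 0


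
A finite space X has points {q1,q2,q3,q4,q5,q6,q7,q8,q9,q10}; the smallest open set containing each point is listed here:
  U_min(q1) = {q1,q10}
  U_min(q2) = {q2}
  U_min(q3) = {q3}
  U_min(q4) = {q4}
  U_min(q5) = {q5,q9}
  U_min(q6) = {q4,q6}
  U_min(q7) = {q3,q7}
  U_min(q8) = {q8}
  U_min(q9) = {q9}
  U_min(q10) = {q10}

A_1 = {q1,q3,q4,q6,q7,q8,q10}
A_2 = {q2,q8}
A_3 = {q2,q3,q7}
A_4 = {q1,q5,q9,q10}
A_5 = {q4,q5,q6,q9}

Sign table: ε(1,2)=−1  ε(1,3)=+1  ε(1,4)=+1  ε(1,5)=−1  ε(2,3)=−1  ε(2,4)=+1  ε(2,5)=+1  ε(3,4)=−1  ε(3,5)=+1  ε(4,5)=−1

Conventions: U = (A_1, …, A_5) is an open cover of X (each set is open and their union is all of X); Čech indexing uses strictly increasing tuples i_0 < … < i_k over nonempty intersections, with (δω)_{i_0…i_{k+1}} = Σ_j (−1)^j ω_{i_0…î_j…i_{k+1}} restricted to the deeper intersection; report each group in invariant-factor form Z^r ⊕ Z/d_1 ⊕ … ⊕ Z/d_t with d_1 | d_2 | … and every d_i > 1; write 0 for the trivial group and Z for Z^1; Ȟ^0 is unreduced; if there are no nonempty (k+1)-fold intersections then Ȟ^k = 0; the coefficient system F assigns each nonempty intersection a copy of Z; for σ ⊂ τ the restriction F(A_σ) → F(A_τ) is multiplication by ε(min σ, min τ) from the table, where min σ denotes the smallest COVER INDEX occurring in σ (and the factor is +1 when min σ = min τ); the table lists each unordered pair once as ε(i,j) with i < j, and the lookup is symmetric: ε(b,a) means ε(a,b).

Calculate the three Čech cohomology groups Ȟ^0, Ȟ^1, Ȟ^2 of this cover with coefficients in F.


nerve simplices:
  A12={q8} A13={q3,q7} A14={q1,q10} A15={q4,q6} A23={q2} A45={q5,q9}
C dims 5,6; δ0: rk 4, SNF 1^4
degree 0: 5−4−0 = 1 → Ȟ^0 ≅ Z
degree 1: 6−0−4 = 2 → Ȟ^1 ≅ Z^2
degree 2: 0−0−0 = 0 → Ȟ^2 ≅ 0

Ȟ^0 = Z; Ȟ^1 = Z^2; Ȟ^2 = 0


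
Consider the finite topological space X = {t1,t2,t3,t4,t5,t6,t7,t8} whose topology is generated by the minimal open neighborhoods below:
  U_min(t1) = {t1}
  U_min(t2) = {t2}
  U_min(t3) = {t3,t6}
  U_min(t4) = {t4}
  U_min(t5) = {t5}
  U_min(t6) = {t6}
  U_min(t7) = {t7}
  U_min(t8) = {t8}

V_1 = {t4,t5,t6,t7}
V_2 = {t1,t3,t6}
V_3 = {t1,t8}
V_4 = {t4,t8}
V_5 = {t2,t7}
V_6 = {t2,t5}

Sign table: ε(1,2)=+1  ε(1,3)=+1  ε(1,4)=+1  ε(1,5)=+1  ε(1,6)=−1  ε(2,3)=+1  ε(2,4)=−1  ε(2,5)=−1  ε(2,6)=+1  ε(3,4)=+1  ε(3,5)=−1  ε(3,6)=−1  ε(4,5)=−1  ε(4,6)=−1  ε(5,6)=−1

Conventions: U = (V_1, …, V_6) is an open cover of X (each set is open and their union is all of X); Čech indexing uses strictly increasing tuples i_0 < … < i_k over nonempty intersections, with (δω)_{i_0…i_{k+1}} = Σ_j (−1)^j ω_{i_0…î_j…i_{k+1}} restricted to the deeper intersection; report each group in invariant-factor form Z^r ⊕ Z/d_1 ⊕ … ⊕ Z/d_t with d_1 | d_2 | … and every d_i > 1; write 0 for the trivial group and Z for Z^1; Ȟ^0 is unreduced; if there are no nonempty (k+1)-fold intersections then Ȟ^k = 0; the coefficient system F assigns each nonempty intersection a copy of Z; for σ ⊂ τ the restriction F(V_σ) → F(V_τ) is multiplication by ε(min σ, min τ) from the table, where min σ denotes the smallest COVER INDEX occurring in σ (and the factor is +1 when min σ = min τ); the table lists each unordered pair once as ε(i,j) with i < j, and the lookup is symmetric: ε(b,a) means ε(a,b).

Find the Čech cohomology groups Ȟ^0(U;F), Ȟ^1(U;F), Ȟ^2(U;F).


nerve simplices:
  V12={t6} V14={t4} V15={t7} V16={t5} V23={t1} V34={t8} V56={t2}
C dims 6,7; δ0: rk 5, SNF 1^5
degree 0: 6−5−0 = 1 → Ȟ^0 ≅ Z
degree 1: 7−0−5 = 2 → Ȟ^1 ≅ Z^2
degree 2: 0−0−0 = 0 → Ȟ^2 ≅ 0

Ȟ^0 = Z, Ȟ^1 = Z^2 and Ȟ^2 = 0


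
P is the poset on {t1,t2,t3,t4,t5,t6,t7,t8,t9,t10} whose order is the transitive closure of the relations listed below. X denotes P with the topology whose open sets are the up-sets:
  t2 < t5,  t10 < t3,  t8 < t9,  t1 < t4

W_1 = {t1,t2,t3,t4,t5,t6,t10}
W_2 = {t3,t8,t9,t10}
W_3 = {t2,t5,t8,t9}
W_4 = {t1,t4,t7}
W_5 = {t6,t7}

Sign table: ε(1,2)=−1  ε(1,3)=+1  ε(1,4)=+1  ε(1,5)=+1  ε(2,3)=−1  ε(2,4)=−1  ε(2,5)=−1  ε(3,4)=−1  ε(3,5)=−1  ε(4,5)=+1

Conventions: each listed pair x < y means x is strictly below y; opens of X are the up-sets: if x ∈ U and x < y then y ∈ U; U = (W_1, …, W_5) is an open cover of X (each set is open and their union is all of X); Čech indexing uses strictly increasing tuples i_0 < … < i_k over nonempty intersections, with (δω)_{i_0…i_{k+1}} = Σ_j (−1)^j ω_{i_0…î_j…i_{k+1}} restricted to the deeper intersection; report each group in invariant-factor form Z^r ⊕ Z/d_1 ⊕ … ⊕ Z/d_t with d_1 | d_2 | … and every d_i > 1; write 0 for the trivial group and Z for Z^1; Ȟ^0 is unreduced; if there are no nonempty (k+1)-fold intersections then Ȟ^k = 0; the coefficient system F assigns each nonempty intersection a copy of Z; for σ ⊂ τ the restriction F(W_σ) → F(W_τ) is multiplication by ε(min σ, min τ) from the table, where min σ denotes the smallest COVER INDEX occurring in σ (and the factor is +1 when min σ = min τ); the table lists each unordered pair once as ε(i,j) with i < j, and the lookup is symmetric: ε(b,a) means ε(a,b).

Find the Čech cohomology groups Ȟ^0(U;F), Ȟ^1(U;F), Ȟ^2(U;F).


Ȟ^0(U;F) ≅ Z; Ȟ^1(U;F) ≅ Z^2; Ȟ^2(U;F) ≅ 0

nerve simplices:
  W12={t3,t10} W13={t2,t5} W14={t1,t4} W15={t6} W23={t8,t9} W45={t7}
C dims 5,6; δ0: rk 4, SNF 1^4
degree 0: 5−4−0 = 1 → Ȟ^0 ≅ Z
degree 1: 6−0−4 = 2 → Ȟ^1 ≅ Z^2
degree 2: 0−0−0 = 0 → Ȟ^2 ≅ 0
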